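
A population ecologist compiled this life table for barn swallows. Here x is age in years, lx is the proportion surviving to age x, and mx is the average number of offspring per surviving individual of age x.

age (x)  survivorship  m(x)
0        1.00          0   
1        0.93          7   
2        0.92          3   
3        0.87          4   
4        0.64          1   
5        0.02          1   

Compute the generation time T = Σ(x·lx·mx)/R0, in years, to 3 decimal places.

1.874

lx·mx: 0, 6.51, 2.76, 3.48, 0.64, 0.02 → R0 = 13.41
x·lx·mx: 0, 6.51, 5.52, 10.44, 2.56, 0.1 → Σ = 25.13
T = 25.13 / 13.41 = 1.873975… → 1.874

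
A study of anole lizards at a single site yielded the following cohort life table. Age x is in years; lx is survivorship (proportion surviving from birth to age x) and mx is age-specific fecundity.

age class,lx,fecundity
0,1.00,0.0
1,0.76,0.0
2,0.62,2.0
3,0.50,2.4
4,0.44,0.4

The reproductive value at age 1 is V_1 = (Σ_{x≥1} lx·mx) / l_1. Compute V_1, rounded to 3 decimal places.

lx·mx for x ≥ 1: 0, 1.24, 1.2, 0.176 → sum = 2.616
V_1 = 2.616 / l_1 = 2.616 / 0.76 = 3.442105… → 3.442

3.442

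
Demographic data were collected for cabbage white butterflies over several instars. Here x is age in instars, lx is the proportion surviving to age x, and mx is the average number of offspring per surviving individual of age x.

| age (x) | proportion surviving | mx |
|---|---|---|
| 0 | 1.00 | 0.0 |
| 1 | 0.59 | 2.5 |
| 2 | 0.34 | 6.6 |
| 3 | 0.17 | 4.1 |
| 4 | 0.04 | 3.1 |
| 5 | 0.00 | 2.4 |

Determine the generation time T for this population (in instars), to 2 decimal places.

lx·mx: 0, 1.475, 2.244, 0.697, 0.124, 0 → R0 = 4.54
x·lx·mx: 0, 1.475, 4.488, 2.091, 0.496, 0 → Σ = 8.55
T = 8.55 / 4.54 = 1.88326… → 1.88

1.88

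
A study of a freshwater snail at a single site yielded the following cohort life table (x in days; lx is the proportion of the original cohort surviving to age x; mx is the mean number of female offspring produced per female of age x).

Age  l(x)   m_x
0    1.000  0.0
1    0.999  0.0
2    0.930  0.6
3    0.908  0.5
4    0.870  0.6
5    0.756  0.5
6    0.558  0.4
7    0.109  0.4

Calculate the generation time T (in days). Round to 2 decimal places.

lx·mx: 0, 0, 0.558, 0.454, 0.522, 0.378, 0.2232, 0.0436 → R0 = 2.1788
x·lx·mx: 0, 0, 1.116, 1.362, 2.088, 1.89, 1.3392, 0.3052 → Σ = 8.1004
T = 8.1004 / 2.1788 = 3.717826… → 3.72

3.72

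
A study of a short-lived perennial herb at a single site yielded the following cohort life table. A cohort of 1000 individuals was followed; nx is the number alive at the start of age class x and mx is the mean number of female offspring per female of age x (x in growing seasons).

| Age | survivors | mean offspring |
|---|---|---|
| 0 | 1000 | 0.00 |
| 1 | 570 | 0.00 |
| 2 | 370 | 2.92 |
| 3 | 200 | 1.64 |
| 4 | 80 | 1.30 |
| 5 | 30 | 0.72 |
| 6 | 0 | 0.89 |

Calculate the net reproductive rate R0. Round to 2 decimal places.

1.53

lx = nx/n0 = nx/1000: 1, 0.57, 0.37, 0.2, 0.08, 0.03, 0
lx·mx by age: 0, 0, 1.0804, 0.328, 0.104, 0.0216, 0
R0 = Σ lx·mx = 1.534 → 1.53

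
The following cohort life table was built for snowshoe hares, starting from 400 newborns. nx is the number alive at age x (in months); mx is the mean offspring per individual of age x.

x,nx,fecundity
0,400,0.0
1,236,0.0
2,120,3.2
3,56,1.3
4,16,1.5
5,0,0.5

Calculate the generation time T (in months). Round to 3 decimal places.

lx = nx/n0 = nx/400: 1, 0.59, 0.3, 0.14, 0.04, 0
lx·mx: 0, 0, 0.96, 0.182, 0.06, 0 → R0 = 1.202
x·lx·mx: 0, 0, 1.92, 0.546, 0.24, 0 → Σ = 2.706
T = 2.706 / 1.202 = 2.251248… → 2.251

2.251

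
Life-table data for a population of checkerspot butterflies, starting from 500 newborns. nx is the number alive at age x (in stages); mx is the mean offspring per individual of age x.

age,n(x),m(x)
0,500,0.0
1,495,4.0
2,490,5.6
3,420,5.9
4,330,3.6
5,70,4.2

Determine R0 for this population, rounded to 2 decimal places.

lx = nx/n0 = nx/500: 1, 0.99, 0.98, 0.84, 0.66, 0.14
lx·mx by age: 0, 3.96, 5.488, 4.956, 2.376, 0.588
R0 = Σ lx·mx = 17.368 → 17.37

17.37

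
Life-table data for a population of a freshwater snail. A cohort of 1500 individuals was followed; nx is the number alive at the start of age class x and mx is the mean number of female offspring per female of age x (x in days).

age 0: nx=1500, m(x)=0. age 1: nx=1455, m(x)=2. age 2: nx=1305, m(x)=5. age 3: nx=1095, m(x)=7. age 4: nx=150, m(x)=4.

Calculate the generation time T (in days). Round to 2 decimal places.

2.34

lx = nx/n0 = nx/1500: 1, 0.97, 0.87, 0.73, 0.1
lx·mx: 0, 1.94, 4.35, 5.11, 0.4 → R0 = 11.8
x·lx·mx: 0, 1.94, 8.7, 15.33, 1.6 → Σ = 27.57
T = 27.57 / 11.8 = 2.336441… → 2.34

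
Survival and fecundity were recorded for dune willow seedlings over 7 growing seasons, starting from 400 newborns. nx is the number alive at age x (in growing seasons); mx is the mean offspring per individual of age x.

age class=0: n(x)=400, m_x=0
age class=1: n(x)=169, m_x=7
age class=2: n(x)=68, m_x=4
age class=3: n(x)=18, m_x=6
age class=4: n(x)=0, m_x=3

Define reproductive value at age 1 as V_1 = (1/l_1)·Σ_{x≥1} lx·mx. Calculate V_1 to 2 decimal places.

9.25

lx = nx/n0 = nx/400: 1, 0.4225, 0.17, 0.045, 0
lx·mx for x ≥ 1: 2.9575, 0.68, 0.27, 0 → sum = 3.9075
V_1 = 3.9075 / l_1 = 3.9075 / 0.4225 = 9.248521… → 9.25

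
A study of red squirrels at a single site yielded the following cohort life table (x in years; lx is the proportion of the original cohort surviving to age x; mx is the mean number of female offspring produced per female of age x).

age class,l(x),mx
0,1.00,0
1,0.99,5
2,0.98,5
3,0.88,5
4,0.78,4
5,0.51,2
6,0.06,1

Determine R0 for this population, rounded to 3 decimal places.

lx·mx by age: 0, 4.95, 4.9, 4.4, 3.12, 1.02, 0.06
R0 = Σ lx·mx = 18.45 → 18.450

18.450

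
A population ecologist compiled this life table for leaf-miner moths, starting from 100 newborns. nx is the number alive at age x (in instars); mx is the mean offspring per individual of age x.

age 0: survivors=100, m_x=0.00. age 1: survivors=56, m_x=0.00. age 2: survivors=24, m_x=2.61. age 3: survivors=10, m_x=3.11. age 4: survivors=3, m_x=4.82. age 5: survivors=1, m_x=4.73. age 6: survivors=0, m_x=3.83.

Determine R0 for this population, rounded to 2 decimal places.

1.13

lx = nx/n0 = nx/100: 1, 0.56, 0.24, 0.1, 0.03, 0.01, 0
lx·mx by age: 0, 0, 0.6264, 0.311, 0.1446, 0.0473, 0
R0 = Σ lx·mx = 1.1293 → 1.13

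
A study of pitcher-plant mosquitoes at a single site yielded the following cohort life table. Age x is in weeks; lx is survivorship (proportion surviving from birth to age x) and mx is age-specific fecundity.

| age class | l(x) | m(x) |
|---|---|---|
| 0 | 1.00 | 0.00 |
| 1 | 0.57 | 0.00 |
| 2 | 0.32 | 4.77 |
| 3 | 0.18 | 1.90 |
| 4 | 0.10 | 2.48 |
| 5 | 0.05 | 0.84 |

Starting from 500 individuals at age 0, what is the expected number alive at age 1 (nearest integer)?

285

Expected survivors = N0 · l_1 = 500 × 0.57 = 285 → 285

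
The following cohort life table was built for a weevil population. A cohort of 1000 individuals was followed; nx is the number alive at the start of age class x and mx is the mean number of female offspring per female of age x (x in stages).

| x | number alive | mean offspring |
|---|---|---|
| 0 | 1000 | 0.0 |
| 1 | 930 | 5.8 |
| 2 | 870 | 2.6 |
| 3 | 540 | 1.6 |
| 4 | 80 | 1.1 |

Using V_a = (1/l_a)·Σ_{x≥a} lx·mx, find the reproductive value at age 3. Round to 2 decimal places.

lx = nx/n0 = nx/1000: 1, 0.93, 0.87, 0.54, 0.08
lx·mx for x ≥ 3: 0.864, 0.088 → sum = 0.952
V_3 = 0.952 / l_3 = 0.952 / 0.54 = 1.762963… → 1.76

1.76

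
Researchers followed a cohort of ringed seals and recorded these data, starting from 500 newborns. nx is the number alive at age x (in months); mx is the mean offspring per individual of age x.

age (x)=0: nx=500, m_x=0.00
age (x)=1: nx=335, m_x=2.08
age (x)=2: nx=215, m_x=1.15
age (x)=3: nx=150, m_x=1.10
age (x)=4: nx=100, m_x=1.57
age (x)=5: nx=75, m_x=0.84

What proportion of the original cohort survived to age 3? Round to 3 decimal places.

0.300

l_3 = n_3/n_0 = 150/500 = 0.3 → 0.300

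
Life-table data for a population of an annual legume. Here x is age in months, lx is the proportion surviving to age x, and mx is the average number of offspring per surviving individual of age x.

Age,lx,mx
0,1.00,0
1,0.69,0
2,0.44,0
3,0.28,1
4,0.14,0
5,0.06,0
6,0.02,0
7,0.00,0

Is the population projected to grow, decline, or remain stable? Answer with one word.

declining

R0 = Σ lx·mx = 0 + 0 + 0 + 0.28 + 0 + 0 + 0 + 0 = 0.28
R0 < 1, so the population is declining.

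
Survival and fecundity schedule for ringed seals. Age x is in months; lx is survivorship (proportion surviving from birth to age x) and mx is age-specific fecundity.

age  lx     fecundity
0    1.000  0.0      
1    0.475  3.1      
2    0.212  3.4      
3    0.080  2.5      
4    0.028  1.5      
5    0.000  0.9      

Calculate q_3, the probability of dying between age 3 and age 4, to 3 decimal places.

0.650

q_3 = (l_3 − l_4) / l_3 = (0.08 − 0.028) / 0.08
     = 0.052 / 0.08 = 0.65 → 0.650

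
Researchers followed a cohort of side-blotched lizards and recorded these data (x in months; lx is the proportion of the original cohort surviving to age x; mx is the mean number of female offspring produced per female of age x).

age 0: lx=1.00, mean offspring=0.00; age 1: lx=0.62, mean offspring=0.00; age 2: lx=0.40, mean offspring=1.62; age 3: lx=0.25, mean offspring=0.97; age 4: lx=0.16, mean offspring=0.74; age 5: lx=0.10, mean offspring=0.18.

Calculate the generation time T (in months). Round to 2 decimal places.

2.52

lx·mx: 0, 0, 0.648, 0.2425, 0.1184, 0.018 → R0 = 1.0269
x·lx·mx: 0, 0, 1.296, 0.7275, 0.4736, 0.09 → Σ = 2.5871
T = 2.5871 / 1.0269 = 2.51933… → 2.52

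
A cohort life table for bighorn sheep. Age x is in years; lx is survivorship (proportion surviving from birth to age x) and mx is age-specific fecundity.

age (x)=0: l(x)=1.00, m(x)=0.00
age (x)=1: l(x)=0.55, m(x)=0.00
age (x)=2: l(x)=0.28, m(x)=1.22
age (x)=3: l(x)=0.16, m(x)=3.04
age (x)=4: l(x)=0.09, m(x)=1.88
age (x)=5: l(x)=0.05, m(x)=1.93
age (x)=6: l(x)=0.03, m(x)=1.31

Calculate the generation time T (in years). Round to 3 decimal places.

3.122

lx·mx: 0, 0, 0.3416, 0.4864, 0.1692, 0.0965, 0.0393 → R0 = 1.133
x·lx·mx: 0, 0, 0.6832, 1.4592, 0.6768, 0.4825, 0.2358 → Σ = 3.5375
T = 3.5375 / 1.133 = 3.122242… → 3.122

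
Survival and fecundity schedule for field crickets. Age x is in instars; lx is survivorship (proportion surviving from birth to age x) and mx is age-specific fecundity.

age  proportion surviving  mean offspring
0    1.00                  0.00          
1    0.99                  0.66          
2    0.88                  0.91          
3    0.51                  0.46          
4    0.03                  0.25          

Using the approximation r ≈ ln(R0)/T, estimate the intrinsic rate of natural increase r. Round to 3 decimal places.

0.300

R0 = Σ lx·mx = 0 + 0.6534 + 0.8008 + 0.2346 + 0.0075 = 1.6963
Σ x·lx·mx = 2.9888; T = 2.9888/1.6963 = 1.76195…
r ≈ ln(R0)/T = ln(1.6963)/1.76195… = 0.29992… → 0.300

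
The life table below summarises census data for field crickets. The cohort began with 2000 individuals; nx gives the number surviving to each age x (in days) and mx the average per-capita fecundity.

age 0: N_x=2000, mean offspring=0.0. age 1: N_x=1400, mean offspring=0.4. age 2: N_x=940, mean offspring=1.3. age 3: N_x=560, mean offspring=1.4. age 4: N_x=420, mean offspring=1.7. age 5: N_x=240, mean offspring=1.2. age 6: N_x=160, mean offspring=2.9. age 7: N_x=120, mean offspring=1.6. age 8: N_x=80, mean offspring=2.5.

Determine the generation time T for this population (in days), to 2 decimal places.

lx = nx/n0 = nx/2000: 1, 0.7, 0.47, 0.28, 0.21, 0.12, 0.08, 0.06, 0.04
lx·mx: 0, 0.28, 0.611, 0.392, 0.357, 0.144, 0.232, 0.096, 0.1 → R0 = 2.212
x·lx·mx: 0, 0.28, 1.222, 1.176, 1.428, 0.72, 1.392, 0.672, 0.8 → Σ = 7.69
T = 7.69 / 2.212 = 3.476492… → 3.48

3.48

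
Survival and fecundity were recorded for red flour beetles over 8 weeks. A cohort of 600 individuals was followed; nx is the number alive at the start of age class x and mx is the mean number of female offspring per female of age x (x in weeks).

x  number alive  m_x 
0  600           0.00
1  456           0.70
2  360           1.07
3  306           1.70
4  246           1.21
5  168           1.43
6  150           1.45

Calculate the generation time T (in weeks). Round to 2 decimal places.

3.21

lx = nx/n0 = nx/600: 1, 0.76, 0.6, 0.51, 0.41, 0.28, 0.25
lx·mx: 0, 0.532, 0.642, 0.867, 0.4961, 0.4004, 0.3625 → R0 = 3.3
x·lx·mx: 0, 0.532, 1.284, 2.601, 1.9844, 2.002, 2.175 → Σ = 10.5784
T = 10.5784 / 3.3 = 3.205576… → 3.21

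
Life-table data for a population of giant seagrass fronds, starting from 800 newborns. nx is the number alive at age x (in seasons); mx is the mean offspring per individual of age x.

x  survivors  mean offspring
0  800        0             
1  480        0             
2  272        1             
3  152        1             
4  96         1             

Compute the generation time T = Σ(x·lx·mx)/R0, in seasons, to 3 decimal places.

lx = nx/n0 = nx/800: 1, 0.6, 0.34, 0.19, 0.12
lx·mx: 0, 0, 0.34, 0.19, 0.12 → R0 = 0.65
x·lx·mx: 0, 0, 0.68, 0.57, 0.48 → Σ = 1.73
T = 1.73 / 0.65 = 2.661538… → 2.662

2.662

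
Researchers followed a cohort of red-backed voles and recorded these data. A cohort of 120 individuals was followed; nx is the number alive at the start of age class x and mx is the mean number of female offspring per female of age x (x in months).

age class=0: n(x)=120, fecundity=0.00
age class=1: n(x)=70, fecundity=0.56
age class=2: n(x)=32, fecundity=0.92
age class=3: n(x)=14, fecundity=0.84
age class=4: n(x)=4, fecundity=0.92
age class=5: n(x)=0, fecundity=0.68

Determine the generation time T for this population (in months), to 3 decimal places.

lx = nx/n0 = nx/120: 1, 0.58333…, 0.26667…, 0.11667…, 0.03333…, 0
lx·mx: 0, 0.326667…, 0.245333…, 0.098…, 0.030667…, 0 → R0 = 0.700667…
x·lx·mx: 0, 0.326667…, 0.490667…, 0.294…, 0.122667…, 0 → Σ = 1.234…
T = 1.234… / 0.700667… = 1.76118… → 1.761

1.761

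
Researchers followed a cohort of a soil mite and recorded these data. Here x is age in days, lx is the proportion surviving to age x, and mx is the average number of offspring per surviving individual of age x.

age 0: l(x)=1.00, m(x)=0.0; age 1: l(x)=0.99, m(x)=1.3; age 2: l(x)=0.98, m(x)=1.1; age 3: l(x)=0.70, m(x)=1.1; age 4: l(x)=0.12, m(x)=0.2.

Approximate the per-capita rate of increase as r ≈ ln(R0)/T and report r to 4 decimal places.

0.6212

R0 = Σ lx·mx = 0 + 1.287 + 1.078 + 0.77 + 0.024 = 3.159
Σ x·lx·mx = 5.849; T = 5.849/3.159 = 1.85154…
r ≈ ln(R0)/T = ln(3.159)/1.85154… = 0.621244… → 0.6212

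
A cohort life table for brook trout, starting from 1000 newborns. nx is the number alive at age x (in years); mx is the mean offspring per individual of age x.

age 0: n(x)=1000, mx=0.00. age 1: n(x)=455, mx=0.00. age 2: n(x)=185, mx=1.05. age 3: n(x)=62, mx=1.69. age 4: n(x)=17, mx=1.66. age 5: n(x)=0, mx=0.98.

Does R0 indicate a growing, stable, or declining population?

lx = nx/n0 = nx/1000: 1, 0.455, 0.185, 0.062, 0.017, 0
R0 = Σ lx·mx = 0 + 0 + 0.19425 + 0.10478 + 0.02822 + 0 = 0.32725
R0 < 1, so the population is declining.

declining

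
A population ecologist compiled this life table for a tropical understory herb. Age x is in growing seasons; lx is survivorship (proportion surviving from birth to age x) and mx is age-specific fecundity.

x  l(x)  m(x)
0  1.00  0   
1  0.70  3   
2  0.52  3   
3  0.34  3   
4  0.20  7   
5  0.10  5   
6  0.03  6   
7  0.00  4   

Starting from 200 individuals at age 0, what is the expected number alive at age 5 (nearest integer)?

20

Expected survivors = N0 · l_5 = 200 × 0.10 = 20 → 20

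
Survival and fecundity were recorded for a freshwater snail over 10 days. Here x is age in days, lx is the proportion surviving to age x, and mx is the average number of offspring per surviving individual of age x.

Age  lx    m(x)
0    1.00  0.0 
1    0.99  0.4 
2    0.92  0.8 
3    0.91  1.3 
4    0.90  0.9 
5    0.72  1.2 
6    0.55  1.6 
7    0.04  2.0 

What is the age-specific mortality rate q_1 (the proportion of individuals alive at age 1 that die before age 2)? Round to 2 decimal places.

0.07

q_1 = (l_1 − l_2) / l_1 = (0.99 − 0.92) / 0.99
     = 0.07 / 0.99 = 0.070707… → 0.07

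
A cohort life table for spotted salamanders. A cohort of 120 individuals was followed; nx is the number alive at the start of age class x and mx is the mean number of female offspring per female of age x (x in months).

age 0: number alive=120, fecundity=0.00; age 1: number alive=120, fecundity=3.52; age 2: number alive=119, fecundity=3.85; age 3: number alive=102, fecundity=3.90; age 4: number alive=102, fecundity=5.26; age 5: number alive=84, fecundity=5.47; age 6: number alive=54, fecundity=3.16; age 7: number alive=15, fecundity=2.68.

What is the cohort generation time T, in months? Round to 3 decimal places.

lx = nx/n0 = nx/120: 1, 1, 0.99167…, 0.85, 0.85, 0.7, 0.45, 0.125
lx·mx: 0, 3.52, 3.817917…, 3.315, 4.471, 3.829, 1.422, 0.335 → R0 = 20.709917…
x·lx·mx: 0, 3.52, 7.635833…, 9.945, 17.884, 19.145, 8.532, 2.345 → Σ = 69.006833…
T = 69.006833… / 20.709917… = 3.332067… → 3.332

3.332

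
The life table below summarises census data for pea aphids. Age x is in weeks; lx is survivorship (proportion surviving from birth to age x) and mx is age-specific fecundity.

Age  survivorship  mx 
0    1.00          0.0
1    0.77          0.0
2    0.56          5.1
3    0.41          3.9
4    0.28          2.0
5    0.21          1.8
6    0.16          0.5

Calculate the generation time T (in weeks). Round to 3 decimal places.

2.762

lx·mx: 0, 0, 2.856, 1.599, 0.56, 0.378, 0.08 → R0 = 5.473
x·lx·mx: 0, 0, 5.712, 4.797, 2.24, 1.89, 0.48 → Σ = 15.119
T = 15.119 / 5.473 = 2.76247… → 2.762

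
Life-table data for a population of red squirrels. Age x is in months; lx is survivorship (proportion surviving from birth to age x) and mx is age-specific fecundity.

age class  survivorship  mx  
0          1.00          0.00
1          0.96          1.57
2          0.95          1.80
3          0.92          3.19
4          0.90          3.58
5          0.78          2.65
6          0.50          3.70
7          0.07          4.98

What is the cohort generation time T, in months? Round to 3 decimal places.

lx·mx: 0, 1.5072, 1.71, 2.9348, 3.222, 2.067, 1.85, 0.3486 → R0 = 13.6396
x·lx·mx: 0, 1.5072, 3.42, 8.8044, 12.888, 10.335, 11.1, 2.4402 → Σ = 50.4948
T = 50.4948 / 13.6396 = 3.702073… → 3.702

3.702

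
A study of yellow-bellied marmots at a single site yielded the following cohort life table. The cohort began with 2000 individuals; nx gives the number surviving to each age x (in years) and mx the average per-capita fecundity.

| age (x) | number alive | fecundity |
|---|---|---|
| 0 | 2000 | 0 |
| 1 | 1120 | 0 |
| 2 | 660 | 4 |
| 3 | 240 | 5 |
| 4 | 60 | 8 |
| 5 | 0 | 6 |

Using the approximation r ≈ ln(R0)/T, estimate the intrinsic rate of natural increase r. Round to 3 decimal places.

lx = nx/n0 = nx/2000: 1, 0.56, 0.33, 0.12, 0.03, 0
R0 = Σ lx·mx = 0 + 0 + 1.32 + 0.6 + 0.24 + 0 = 2.16
Σ x·lx·mx = 5.4; T = 5.4/2.16 = 2.5
r ≈ ln(R0)/T = ln(2.16)/2.5 = 0.30804… → 0.308

0.308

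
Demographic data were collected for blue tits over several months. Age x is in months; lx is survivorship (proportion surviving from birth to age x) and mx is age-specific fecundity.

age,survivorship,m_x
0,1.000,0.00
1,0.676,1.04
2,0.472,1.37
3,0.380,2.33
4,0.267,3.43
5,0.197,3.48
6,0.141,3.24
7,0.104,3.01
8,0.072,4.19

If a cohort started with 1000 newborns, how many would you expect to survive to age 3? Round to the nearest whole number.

380

Expected survivors = N0 · l_3 = 1000 × 0.380 = 380 → 380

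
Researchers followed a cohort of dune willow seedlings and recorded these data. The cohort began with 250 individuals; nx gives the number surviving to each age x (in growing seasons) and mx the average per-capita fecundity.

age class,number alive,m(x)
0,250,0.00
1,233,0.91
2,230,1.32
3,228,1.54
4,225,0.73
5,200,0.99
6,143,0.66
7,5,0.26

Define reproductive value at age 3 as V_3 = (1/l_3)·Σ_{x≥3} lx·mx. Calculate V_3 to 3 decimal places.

lx = nx/n0 = nx/250: 1, 0.932, 0.92, 0.912, 0.9, 0.8, 0.572, 0.02
lx·mx for x ≥ 3: 1.40448, 0.657, 0.792, 0.37752, 0.0052 → sum = 3.2362
V_3 = 3.2362 / l_3 = 3.2362 / 0.912 = 3.548465… → 3.548

3.548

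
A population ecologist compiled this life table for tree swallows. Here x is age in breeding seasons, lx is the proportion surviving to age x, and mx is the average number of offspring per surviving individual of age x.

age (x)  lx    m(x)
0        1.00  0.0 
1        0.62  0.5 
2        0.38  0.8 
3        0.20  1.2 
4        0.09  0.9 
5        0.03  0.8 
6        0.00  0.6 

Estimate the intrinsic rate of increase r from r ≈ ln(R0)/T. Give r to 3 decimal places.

R0 = Σ lx·mx = 0 + 0.31 + 0.304 + 0.24 + 0.081 + 0.024 + 0 = 0.959
Σ x·lx·mx = 2.082; T = 2.082/0.959 = 2.17101…
r ≈ ln(R0)/T = ln(0.959)/2.17101… = -0.01928… → -0.019

-0.019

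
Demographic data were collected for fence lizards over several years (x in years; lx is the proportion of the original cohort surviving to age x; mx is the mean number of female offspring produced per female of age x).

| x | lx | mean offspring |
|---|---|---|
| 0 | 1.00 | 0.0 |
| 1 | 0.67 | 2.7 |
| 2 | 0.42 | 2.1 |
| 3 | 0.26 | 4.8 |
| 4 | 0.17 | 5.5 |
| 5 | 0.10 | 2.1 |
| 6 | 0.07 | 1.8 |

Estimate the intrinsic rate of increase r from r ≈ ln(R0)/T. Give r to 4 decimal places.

R0 = Σ lx·mx = 0 + 1.809 + 0.882 + 1.248 + 0.935 + 0.21 + 0.126 = 5.21
Σ x·lx·mx = 12.863; T = 12.863/5.21 = 2.46891…
r ≈ ln(R0)/T = ln(5.21)/2.46891… = 0.668547… → 0.6685

0.6685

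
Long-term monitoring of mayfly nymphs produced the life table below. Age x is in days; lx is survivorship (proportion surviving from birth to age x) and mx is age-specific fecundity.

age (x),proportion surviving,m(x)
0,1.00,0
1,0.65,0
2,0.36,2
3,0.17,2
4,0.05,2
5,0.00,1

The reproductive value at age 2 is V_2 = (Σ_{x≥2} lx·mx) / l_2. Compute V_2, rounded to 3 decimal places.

lx·mx for x ≥ 2: 0.72, 0.34, 0.1, 0 → sum = 1.16
V_2 = 1.16 / l_2 = 1.16 / 0.36 = 3.222222… → 3.222

3.222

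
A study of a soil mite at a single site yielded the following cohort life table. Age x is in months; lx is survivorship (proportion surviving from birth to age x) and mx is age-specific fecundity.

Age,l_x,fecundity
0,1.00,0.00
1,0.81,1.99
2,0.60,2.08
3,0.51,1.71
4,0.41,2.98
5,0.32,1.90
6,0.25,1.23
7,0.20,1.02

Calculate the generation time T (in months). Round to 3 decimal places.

lx·mx: 0, 1.6119, 1.248, 0.8721, 1.2218, 0.608, 0.3075, 0.204 → R0 = 6.0733
x·lx·mx: 0, 1.6119, 2.496, 2.6163, 4.8872, 3.04, 1.845, 1.428 → Σ = 17.9244
T = 17.9244 / 6.0733 = 2.951344… → 2.951

2.951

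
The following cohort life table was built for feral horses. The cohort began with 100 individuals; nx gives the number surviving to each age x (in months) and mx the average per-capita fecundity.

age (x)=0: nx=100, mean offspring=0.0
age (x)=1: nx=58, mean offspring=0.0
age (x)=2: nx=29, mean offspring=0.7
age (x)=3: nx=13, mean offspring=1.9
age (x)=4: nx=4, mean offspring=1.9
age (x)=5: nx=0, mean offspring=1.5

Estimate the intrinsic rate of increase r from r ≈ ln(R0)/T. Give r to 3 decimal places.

lx = nx/n0 = nx/100: 1, 0.58, 0.29, 0.13, 0.04, 0
R0 = Σ lx·mx = 0 + 0 + 0.203 + 0.247 + 0.076 + 0 = 0.526
Σ x·lx·mx = 1.451; T = 1.451/0.526 = 2.75856…
r ≈ ln(R0)/T = ln(0.526)/2.75856… = -0.2329… → -0.233

-0.233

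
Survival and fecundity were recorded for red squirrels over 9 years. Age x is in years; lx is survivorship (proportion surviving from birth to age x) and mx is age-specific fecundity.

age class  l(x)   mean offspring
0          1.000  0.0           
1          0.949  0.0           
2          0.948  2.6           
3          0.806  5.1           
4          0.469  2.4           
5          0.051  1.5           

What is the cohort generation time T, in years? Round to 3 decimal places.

2.847

lx·mx: 0, 0, 2.4648, 4.1106, 1.1256, 0.0765 → R0 = 7.7775
x·lx·mx: 0, 0, 4.9296, 12.3318, 4.5024, 0.3825 → Σ = 22.1463
T = 22.1463 / 7.7775 = 2.847483… → 2.847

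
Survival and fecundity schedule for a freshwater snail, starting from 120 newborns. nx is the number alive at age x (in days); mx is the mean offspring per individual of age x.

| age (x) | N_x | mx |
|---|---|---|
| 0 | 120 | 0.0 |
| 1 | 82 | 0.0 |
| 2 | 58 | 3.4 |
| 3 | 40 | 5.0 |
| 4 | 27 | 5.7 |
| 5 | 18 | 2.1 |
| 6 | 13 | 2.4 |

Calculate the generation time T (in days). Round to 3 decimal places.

3.203

lx = nx/n0 = nx/120: 1, 0.68333…, 0.48333…, 0.33333…, 0.225, 0.15, 0.10833…
lx·mx: 0, 0, 1.643333…, 1.666667…, 1.2825, 0.315, 0.26… → R0 = 5.1675…
x·lx·mx: 0, 0, 3.286667…, 5…, 5.13, 1.575, 1.56… → Σ = 16.551667…
T = 16.551667… / 5.1675… = 3.203032… → 3.203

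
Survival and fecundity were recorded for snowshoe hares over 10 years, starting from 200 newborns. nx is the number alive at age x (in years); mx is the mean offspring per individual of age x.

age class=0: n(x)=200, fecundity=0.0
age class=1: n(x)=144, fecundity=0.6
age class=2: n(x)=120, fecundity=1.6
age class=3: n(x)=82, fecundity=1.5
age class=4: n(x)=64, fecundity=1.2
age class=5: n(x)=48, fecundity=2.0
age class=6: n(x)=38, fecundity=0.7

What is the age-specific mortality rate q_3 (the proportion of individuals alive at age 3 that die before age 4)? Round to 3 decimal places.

lx = nx/n0 = nx/200: 1, 0.72, 0.6, 0.41, 0.32, 0.24, 0.19
q_3 = (l_3 − l_4) / l_3 = (0.41 − 0.32) / 0.41
     = 0.09 / 0.41 = 0.219512… → 0.220

0.220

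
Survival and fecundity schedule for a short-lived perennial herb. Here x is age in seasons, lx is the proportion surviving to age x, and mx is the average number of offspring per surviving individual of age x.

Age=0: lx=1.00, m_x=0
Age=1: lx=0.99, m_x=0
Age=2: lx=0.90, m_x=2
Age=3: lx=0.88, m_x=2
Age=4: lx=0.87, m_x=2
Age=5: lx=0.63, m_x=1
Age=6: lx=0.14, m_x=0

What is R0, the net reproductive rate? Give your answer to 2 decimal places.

5.93

lx·mx by age: 0, 0, 1.8, 1.76, 1.74, 0.63, 0
R0 = Σ lx·mx = 5.93 → 5.93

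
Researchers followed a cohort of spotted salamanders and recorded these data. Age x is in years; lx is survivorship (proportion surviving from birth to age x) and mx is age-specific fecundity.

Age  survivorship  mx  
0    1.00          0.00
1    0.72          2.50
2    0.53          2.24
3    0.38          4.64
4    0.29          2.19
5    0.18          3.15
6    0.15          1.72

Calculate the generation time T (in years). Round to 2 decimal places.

lx·mx: 0, 1.8, 1.1872, 1.7632, 0.6351, 0.567, 0.258 → R0 = 6.2105
x·lx·mx: 0, 1.8, 2.3744, 5.2896, 2.5404, 2.835, 1.548 → Σ = 16.3874
T = 16.3874 / 6.2105 = 2.63866… → 2.64

2.64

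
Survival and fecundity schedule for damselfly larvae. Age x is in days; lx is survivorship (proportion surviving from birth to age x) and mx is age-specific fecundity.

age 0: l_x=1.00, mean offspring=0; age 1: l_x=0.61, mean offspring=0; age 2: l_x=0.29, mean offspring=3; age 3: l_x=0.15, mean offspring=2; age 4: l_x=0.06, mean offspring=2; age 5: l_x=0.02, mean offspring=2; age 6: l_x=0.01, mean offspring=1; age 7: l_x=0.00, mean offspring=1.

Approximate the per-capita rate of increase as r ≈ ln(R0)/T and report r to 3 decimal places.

0.116

R0 = Σ lx·mx = 0 + 0 + 0.87 + 0.3 + 0.12 + 0.04 + 0.01 + 0 = 1.34
Σ x·lx·mx = 3.38; T = 3.38/1.34 = 2.52239…
r ≈ ln(R0)/T = ln(1.34)/2.52239… = 0.11603… → 0.116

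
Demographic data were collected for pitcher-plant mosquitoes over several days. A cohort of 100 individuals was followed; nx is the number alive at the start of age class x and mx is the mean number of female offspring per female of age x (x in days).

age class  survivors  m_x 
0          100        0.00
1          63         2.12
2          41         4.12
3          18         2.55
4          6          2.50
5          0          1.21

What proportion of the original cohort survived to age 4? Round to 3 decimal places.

0.060

l_4 = n_4/n_0 = 6/100 = 0.06 → 0.060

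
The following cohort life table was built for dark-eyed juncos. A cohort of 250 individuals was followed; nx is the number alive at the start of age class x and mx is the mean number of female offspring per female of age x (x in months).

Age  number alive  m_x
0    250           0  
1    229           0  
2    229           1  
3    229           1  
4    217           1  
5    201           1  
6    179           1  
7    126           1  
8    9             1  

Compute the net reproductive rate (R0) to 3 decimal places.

4.760

lx = nx/n0 = nx/250: 1, 0.916, 0.916, 0.916, 0.868, 0.804, 0.716, 0.504, 0.036
lx·mx by age: 0, 0, 0.916, 0.916, 0.868, 0.804, 0.716, 0.504, 0.036
R0 = Σ lx·mx = 4.76 → 4.760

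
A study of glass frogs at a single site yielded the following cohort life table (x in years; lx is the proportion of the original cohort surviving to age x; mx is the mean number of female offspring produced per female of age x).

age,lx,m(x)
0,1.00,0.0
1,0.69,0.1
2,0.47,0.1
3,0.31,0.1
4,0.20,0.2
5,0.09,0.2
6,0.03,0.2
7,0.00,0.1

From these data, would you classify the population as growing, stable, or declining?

R0 = Σ lx·mx = 0 + 0.069 + 0.047 + 0.031 + 0.04 + 0.018 + 0.006 + 0 = 0.211
R0 < 1, so the population is declining.

declining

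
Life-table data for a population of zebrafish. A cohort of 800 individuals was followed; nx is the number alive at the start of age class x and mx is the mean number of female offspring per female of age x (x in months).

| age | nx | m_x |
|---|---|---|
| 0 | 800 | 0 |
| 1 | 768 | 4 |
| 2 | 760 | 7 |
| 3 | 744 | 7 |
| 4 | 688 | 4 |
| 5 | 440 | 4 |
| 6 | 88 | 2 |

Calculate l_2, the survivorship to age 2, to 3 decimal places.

l_2 = n_2/n_0 = 760/800 = 0.95 → 0.950

0.950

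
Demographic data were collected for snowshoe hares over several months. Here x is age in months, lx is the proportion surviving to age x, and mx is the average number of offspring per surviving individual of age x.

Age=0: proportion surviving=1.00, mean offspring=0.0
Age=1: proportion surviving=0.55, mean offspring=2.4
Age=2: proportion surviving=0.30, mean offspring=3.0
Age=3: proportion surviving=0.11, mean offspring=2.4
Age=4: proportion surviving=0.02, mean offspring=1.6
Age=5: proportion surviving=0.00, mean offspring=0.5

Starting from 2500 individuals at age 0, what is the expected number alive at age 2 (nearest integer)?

Expected survivors = N0 · l_2 = 2500 × 0.30 = 750 → 750

750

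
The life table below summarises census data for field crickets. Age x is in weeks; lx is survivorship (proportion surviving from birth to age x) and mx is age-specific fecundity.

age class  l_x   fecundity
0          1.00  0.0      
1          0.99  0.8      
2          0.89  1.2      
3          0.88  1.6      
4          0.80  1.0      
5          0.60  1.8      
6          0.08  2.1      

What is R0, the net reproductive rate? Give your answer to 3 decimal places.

lx·mx by age: 0, 0.792, 1.068, 1.408, 0.8, 1.08, 0.168
R0 = Σ lx·mx = 5.316 → 5.316

5.316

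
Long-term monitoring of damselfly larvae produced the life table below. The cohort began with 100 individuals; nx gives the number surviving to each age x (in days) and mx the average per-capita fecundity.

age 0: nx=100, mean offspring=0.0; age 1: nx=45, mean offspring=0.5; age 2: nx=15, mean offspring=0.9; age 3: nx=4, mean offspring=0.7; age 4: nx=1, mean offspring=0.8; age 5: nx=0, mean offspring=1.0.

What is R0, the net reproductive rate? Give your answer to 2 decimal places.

0.40

lx = nx/n0 = nx/100: 1, 0.45, 0.15, 0.04, 0.01, 0
lx·mx by age: 0, 0.225, 0.135, 0.028, 0.008, 0
R0 = Σ lx·mx = 0.396 → 0.40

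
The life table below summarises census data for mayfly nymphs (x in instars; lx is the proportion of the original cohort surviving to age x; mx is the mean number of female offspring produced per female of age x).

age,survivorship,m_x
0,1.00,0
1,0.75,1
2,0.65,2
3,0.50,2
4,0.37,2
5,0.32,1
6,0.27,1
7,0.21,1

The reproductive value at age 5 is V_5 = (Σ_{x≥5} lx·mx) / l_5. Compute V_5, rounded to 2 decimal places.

lx·mx for x ≥ 5: 0.32, 0.27, 0.21 → sum = 0.8
V_5 = 0.8 / l_5 = 0.8 / 0.32 = 2.5 → 2.50

2.50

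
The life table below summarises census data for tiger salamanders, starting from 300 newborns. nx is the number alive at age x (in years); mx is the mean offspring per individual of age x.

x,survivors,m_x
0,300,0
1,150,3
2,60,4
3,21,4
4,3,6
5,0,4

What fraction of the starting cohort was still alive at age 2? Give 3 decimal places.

l_2 = n_2/n_0 = 60/300 = 0.2 → 0.200

0.200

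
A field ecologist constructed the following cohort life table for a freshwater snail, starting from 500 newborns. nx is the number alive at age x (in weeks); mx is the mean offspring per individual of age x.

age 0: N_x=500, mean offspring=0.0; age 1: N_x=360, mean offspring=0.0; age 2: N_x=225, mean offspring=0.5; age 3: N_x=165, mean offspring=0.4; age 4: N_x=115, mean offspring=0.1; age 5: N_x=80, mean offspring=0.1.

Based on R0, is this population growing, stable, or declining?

declining

lx = nx/n0 = nx/500: 1, 0.72, 0.45, 0.33, 0.23, 0.16
R0 = Σ lx·mx = 0 + 0 + 0.225 + 0.132 + 0.023 + 0.016 = 0.396
R0 < 1, so the population is declining.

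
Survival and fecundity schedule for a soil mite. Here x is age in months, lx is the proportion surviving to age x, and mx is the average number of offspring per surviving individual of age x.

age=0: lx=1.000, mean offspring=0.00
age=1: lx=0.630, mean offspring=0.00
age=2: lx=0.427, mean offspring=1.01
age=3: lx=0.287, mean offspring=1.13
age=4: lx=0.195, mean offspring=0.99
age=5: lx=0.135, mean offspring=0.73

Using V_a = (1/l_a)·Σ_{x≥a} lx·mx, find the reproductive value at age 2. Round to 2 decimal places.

lx·mx for x ≥ 2: 0.43127, 0.32431, 0.19305, 0.09855 → sum = 1.04718
V_2 = 1.04718 / l_2 = 1.04718 / 0.427 = 2.452412… → 2.45

2.45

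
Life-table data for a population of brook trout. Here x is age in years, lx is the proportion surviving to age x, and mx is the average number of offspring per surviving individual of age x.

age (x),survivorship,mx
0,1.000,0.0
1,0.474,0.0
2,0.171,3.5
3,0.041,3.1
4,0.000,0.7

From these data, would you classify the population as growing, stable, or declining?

declining

R0 = Σ lx·mx = 0 + 0 + 0.5985 + 0.1271 + 0 = 0.7256
R0 < 1, so the population is declining.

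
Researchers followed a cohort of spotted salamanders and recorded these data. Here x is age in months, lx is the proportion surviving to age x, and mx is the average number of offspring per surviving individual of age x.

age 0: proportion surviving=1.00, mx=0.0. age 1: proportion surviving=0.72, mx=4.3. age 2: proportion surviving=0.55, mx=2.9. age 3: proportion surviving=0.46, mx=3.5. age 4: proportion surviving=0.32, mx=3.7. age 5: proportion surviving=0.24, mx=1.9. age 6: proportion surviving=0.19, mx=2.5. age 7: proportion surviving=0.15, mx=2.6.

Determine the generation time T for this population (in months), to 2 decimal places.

lx·mx: 0, 3.096, 1.595, 1.61, 1.184, 0.456, 0.475, 0.39 → R0 = 8.806
x·lx·mx: 0, 3.096, 3.19, 4.83, 4.736, 2.28, 2.85, 2.73 → Σ = 23.712
T = 23.712 / 8.806 = 2.69271… → 2.69

2.69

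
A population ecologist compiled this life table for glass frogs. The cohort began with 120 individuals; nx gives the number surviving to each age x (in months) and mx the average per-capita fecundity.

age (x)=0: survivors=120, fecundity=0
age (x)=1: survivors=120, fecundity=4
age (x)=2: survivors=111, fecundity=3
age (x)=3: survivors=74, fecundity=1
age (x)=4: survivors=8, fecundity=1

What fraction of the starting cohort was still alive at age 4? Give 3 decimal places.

0.067

l_4 = n_4/n_0 = 8/120 = 0.066667… → 0.067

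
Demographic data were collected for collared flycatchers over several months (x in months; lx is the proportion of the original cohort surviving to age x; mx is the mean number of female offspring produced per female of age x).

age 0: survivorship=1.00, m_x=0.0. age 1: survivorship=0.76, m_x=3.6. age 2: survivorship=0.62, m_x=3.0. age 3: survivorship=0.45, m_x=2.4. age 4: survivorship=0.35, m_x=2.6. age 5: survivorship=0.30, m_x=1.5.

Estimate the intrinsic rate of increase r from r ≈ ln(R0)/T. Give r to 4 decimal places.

R0 = Σ lx·mx = 0 + 2.736 + 1.86 + 1.08 + 0.91 + 0.45 = 7.036
Σ x·lx·mx = 15.586; T = 15.586/7.036 = 2.21518…
r ≈ ln(R0)/T = ln(7.036)/2.21518… = 0.880759… → 0.8808

0.8808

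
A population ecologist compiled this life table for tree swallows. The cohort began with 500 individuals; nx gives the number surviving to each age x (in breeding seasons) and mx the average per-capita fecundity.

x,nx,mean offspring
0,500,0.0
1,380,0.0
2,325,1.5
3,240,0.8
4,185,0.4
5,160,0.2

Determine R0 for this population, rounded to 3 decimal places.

1.571

lx = nx/n0 = nx/500: 1, 0.76, 0.65, 0.48, 0.37, 0.32
lx·mx by age: 0, 0, 0.975, 0.384, 0.148, 0.064
R0 = Σ lx·mx = 1.571 → 1.571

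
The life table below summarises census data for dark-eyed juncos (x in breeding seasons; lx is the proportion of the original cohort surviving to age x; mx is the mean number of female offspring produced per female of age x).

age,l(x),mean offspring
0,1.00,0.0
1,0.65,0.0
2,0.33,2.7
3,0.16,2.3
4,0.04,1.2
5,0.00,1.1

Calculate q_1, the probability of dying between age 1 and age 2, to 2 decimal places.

q_1 = (l_1 − l_2) / l_1 = (0.65 − 0.33) / 0.65
     = 0.32 / 0.65 = 0.492308… → 0.49

0.49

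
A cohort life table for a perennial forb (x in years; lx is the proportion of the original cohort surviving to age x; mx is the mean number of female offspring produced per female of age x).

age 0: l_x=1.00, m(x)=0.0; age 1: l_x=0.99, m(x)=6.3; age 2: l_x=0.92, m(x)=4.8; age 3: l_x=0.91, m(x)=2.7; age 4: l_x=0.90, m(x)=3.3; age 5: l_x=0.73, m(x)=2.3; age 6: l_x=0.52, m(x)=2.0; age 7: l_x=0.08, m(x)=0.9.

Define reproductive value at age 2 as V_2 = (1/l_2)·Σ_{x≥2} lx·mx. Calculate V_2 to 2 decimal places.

13.73

lx·mx for x ≥ 2: 4.416, 2.457, 2.97, 1.679, 1.04, 0.072 → sum = 12.634
V_2 = 12.634 / l_2 = 12.634 / 0.92 = 13.732609… → 13.73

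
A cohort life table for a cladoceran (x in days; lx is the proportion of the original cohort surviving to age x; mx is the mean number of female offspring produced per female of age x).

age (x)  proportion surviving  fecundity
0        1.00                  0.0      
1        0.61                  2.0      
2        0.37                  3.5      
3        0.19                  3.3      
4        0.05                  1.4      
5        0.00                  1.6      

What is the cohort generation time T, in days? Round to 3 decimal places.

lx·mx: 0, 1.22, 1.295, 0.627, 0.07, 0 → R0 = 3.212
x·lx·mx: 0, 1.22, 2.59, 1.881, 0.28, 0 → Σ = 5.971
T = 5.971 / 3.212 = 1.858966… → 1.859

1.859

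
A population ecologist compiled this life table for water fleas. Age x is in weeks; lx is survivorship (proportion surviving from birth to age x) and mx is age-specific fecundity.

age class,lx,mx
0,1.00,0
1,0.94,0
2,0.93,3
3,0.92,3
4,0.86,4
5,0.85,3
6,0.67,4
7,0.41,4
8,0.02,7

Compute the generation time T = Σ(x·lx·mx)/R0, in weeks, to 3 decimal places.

4.316

lx·mx: 0, 0, 2.79, 2.76, 3.44, 2.55, 2.68, 1.64, 0.14 → R0 = 16
x·lx·mx: 0, 0, 5.58, 8.28, 13.76, 12.75, 16.08, 11.48, 1.12 → Σ = 69.05
T = 69.05 / 16 = 4.315625 → 4.316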